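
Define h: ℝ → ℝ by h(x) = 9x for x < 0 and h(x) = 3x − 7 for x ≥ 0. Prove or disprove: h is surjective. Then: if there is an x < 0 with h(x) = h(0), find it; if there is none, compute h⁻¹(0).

-7/9

Both pieces are strictly increasing (slopes 9 and 3), so each is injective on its own interval.
The left piece maps (−∞, 0) onto (−∞, 0); the right piece maps [0, ∞) onto [−7, ∞).
The union (−∞, 0) ∪ [−7, ∞) covers ℝ, so h is surjective.
For the follow-up: the images overlap, so an x < 0 with h(x) = h(0) exists. h(0) = −7; solving 9x = −7 for x < 0 gives x = (−7 − 0)/9 = −7/9.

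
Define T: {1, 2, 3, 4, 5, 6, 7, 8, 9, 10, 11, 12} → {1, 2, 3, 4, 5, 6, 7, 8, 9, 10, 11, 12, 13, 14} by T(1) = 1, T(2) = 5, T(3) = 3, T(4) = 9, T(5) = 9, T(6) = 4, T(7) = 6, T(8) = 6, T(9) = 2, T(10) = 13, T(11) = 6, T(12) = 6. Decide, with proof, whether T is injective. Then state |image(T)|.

T(4) = 9 = T(5) with 4 ≠ 5, so T is not injective.
The image of T is {1, 2, 3, 4, 5, 6, 9, 13}, which has 8 elements.

8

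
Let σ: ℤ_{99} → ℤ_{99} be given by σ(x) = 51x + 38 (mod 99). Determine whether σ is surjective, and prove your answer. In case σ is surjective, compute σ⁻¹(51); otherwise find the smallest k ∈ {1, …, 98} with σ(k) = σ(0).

33

Since gcd(51, 99) = 3, we have 51x ≡ 0 (mod 3) for all x, so σ(x) ≡ 2 (mod 3).
But 0 ≢ 2 (mod 3), so 0 ∈ ℤ_{99} has no preimage. So σ is not surjective.
Since σ is not surjective, we find the least positive k with σ(k) = σ(0): this means 51k ≡ 0 (mod 99), i.e. 99 ∣ 51k. Since gcd(51, 99) = 3, dividing through by 3 this holds exactly when 33 ∣ 17k, and as gcd(17, 33) = 1, exactly when 33 ∣ k.
The smallest positive such k is 33.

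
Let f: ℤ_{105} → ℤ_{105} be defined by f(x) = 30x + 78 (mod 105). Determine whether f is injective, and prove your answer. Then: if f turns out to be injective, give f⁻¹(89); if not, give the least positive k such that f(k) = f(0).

7

Recall: f is injective when f(a) = f(b) forces a = b.
We have gcd(30, 105) = 15 > 1. Taking a = 0 and b = 7: f(0) = 78 and f(7) = 30·7 + 78 = 288 ≡ 78 (mod 105).
So f(0) = f(7) while 0 ≠ 7, so f is not injective.
Since f is not injective, we find the least positive k with f(k) = f(0): this means 30k ≡ 0 (mod 105), i.e. 105 ∣ 30k. Since gcd(30, 105) = 15, dividing through by 15 this holds exactly when 7 ∣ 2k, and as gcd(2, 7) = 1, exactly when 7 ∣ k.
The smallest positive such k is 7.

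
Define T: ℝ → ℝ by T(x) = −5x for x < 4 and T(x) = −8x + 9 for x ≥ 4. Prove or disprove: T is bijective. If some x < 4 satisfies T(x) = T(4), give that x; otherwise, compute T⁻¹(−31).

Both pieces are strictly decreasing (slopes −5 and −8), so each is injective on its own interval.
The left piece maps (−∞, 4) onto (−20, ∞); the right piece maps [4, ∞) onto (−∞, −23].
The images leave a gap (−20 has no preimage), so T is not surjective, hence not bijective.
Because the two images are disjoint, no x < 4 has T(x) = T(4), so we compute T⁻¹(−31): −31 lies in (−∞, −23], so solve −8x + 9 = −31: x = (−31 − 9)/(−8) = 5.

5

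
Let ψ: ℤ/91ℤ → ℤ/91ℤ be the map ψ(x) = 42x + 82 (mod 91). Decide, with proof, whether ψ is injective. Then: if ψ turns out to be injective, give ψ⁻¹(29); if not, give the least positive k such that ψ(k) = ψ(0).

13

We have gcd(42, 91) = 7 > 1. Taking x_1 = 0 and x_2 = 13: ψ(0) = 82 and ψ(13) = 42·13 + 82 = 628 ≡ 82 (mod 91).
So ψ(0) = ψ(13) while 0 ≠ 13, hence ψ is not injective.
Since ψ is not injective, we find the least positive k with ψ(k) = ψ(0): this means 42k ≡ 0 (mod 91), i.e. 91 ∣ 42k. Since gcd(42, 91) = 7, dividing through by 7 this holds exactly when 13 ∣ 6k, and as gcd(6, 13) = 1, exactly when 13 ∣ k.
The smallest positive such k is 13.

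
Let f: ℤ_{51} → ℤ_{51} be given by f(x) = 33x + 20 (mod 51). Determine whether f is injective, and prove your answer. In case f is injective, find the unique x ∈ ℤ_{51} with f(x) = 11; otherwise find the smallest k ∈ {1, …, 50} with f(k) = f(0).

We have gcd(33, 51) = 3 > 1. Taking x_1 = 0 and x_2 = 17: f(0) = 20 and f(17) = 33·17 + 20 = 581 ≡ 20 (mod 51).
So f(0) = f(17) while 0 ≠ 17, hence f is not injective.
Since f is not injective, we find the least positive k with f(k) = f(0): this means 33k ≡ 0 (mod 51), i.e. 51 ∣ 33k. Since gcd(33, 51) = 3, dividing through by 3 this holds exactly when 17 ∣ 11k, and as gcd(11, 17) = 1, exactly when 17 ∣ k.
The smallest positive such k is 17.

17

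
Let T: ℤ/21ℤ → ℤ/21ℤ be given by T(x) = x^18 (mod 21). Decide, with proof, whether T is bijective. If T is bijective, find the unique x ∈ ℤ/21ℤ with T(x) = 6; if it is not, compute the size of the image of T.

4

T(1) = 1^18 = 1.
T(2): Repeated squaring mod 21: 2^1 ≡ 2, 2^2 ≡ 2² = 4, 2^4 ≡ 4² = 16, 2^8 ≡ 16² = 256 ≡ 4, 2^16 ≡ 4² = 16. Since 18 = 16 + 2, 2^18 ≡ 16·4: 16·4 = 64 ≡ 1. So 2^18 ≡ 1 (mod 21).
So T(1) = T(2) = 1 while 1 ≠ 2, thus T is not injective, hence not bijective.
Since T is not bijective, we determine |image(T)|. Computing x^18 mod 21 for each x (by repeated squaring, reducing mod 21 at every step), the values T(0), T(1), …, T(20) are: 0, 1, 1, 15, 1, 1, 15, 7, 1, 15, 1, 1, 15, 1, 7, 15, 1, 1, 15, 1, 1.
The distinct values are {0, 1, 7, 15}; there are 4 of them.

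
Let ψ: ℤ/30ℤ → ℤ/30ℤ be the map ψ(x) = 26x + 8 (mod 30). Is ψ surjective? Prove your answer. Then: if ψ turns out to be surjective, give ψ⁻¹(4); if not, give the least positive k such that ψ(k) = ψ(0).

Recall that surjectivity means every element of the codomain has a preimage under ψ.
Since gcd(26, 30) = 2, we have 26x ≡ 0 (mod 2) for all x, so ψ(x) ≡ 0 (mod 2).
But 1 ≢ 0 (mod 2), so 1 ∈ ℤ/30ℤ has no preimage. Hence ψ is not surjective.
Since ψ is not surjective, we find the least positive k with ψ(k) = ψ(0): this means 26k ≡ 0 (mod 30), i.e. 30 ∣ 26k. Since gcd(26, 30) = 2, dividing through by 2 this holds exactly when 15 ∣ 13k, and as gcd(13, 15) = 1, exactly when 15 ∣ k.
The smallest positive such k is 15.

15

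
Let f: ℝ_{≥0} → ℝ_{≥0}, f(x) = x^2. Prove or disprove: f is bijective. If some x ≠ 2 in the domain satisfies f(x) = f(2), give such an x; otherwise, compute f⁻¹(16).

On ℝ_{≥0}, x ↦ x^2 is strictly increasing (injective) and for any y ∈ ℝ_{≥0} the 2nd root y^{1/2} lies in ℝ_{≥0} (surjective). So f is bijective.
Since x ↦ x^2 is strictly increasing on ℝ_{≥0}, it is injective there, so no x ≠ 2 in the domain has f(x) = f(2). We therefore compute f⁻¹(16) = 16^{1/2} = 4 (indeed 4^2 = 16).

4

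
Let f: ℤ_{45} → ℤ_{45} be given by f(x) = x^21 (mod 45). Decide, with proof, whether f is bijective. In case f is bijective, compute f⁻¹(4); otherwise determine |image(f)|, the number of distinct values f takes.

15

f(0) = 0^21 = 0.
f(15): Repeated squaring mod 45: 15^1 ≡ 15, 15^2 ≡ 15² = 225 ≡ 0, 15^4 ≡ 0² = 0, 15^8 ≡ 0² = 0, 15^16 ≡ 0² = 0. Since 21 = 16 + 4 + 1, 15^21 ≡ 0·0·15: 0·0 = 0, then 0·15 = 0. So 15^21 ≡ 0 (mod 45).
So f(0) = f(15) = 0 while 0 ≠ 15, therefore f is not injective, hence not bijective.
Since f is not bijective, we determine |image(f)|. Computing x^21 mod 45 for each x (by repeated squaring, reducing mod 45 at every step), the values f(0), f(1), …, f(44) are: 0, 1, 17, 18, 19, 35, 36, 37, 8, 9, 10, 26, 27, 28, 44, 0, 1, 17, 18, 19, 35, 36, 37, 8, 9, 10, 26, 27, 28, 44, 0, 1, 17, 18, 19, 35, 36, 37, 8, 9, 10, 26, 27, 28, 44.
The distinct values are {0, 1, 8, 9, 10, 17, 18, 19, 26, 27, 28, 35, 36, 37, 44}; there are 15 of them.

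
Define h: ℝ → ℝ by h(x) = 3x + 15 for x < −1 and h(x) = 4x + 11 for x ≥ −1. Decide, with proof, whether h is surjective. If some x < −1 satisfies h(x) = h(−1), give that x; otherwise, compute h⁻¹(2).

Both pieces are strictly increasing (slopes 3 and 4), so each is injective on its own interval.
The left piece maps (−∞, −1) onto (−∞, 12); the right piece maps [−1, ∞) onto [7, ∞).
The union (−∞, 12) ∪ [7, ∞) covers ℝ, so h is surjective.
For the follow-up: the images overlap, so an x < −1 with h(x) = h(−1) exists. h(−1) = 7; solving 3x + 15 = 7 for x < −1 gives x = (7 − 15)/3 = −8/3.

-8/3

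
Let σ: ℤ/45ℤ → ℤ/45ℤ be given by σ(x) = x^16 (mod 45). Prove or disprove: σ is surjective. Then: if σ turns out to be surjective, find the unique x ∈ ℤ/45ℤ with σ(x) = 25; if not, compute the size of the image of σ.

8

σ(3): Repeated squaring mod 45: 3^1 ≡ 3, 3^2 ≡ 3² = 9, 3^4 ≡ 9² = 81 ≡ 36, 3^8 ≡ 36² = 1296 ≡ 36, 3^16 ≡ 36² = 1296 ≡ 36. So 3^16 ≡ 36 (mod 45).
σ(6): Repeated squaring mod 45: 6^1 ≡ 6, 6^2 ≡ 6² = 36, 6^4 ≡ 36² = 1296 ≡ 36, 6^8 ≡ 36² = 1296 ≡ 36, 6^16 ≡ 36² = 1296 ≡ 36. So 6^16 ≡ 36 (mod 45).
So σ(3) = σ(6) = 36 while 3 ≠ 6, hence σ is not injective.
A non-injective map from the 45-element set ℤ/45ℤ to itself takes at most 44 distinct values, so it cannot be surjective. Thus σ is not surjective.
Since σ is not surjective, we determine |image(σ)|. Computing x^16 mod 45 for each x (by repeated squaring, reducing mod 45 at every step), the values σ(0), σ(1), …, σ(44) are: 0, 1, 16, 36, 31, 40, 36, 16, 1, 36, 10, 16, 36, 31, 31, 0, 16, 1, 36, 1, 25, 36, 31, 31, 36, 25, 1, 36, 1, 16, 0, 31, 31, 36, 16, 10, 36, 1, 16, 36, 40, 31, 36, 16, 1.
The distinct values are {0, 1, 10, 16, 25, 31, 36, 40}; there are 8 of them.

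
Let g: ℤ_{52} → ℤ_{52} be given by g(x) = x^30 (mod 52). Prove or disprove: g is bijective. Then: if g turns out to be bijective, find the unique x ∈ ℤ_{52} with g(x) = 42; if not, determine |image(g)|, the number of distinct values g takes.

g(1) = 1^30 = 1.
g(3): Repeated squaring mod 52: 3^1 ≡ 3, 3^2 ≡ 3² = 9, 3^4 ≡ 9² = 81 ≡ 29, 3^8 ≡ 29² = 841 ≡ 9, 3^16 ≡ 9² = 81 ≡ 29. Since 30 = 16 + 8 + 4 + 2, 3^30 ≡ 29·9·29·9: 29·9 = 261 ≡ 1, then 1·29 = 29, then 29·9 = 261 ≡ 1. So 3^30 ≡ 1 (mod 52).
So g(1) = g(3) = 1 while 1 ≠ 3, thus g is not injective, hence not bijective.
Since g is not bijective, we determine |image(g)|. Computing x^30 mod 52 for each x (by repeated squaring, reducing mod 52 at every step), the values g(0), g(1), …, g(51) are: 0, 1, 12, 1, 40, 25, 12, 25, 12, 1, 40, 25, 40, 13, 40, 25, 40, 1, 12, 25, 12, 25, 40, 1, 12, 1, 0, 1, 12, 1, 40, 25, 12, 25, 12, 1, 40, 25, 40, 13, 40, 25, 40, 1, 12, 25, 12, 25, 40, 1, 12, 1.
The distinct values are {0, 1, 12, 13, 25, 40}; there are 6 of them.

6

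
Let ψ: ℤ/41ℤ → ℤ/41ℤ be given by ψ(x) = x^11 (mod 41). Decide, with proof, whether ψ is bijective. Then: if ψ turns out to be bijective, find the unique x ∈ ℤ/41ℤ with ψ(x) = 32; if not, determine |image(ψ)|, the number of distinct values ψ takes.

9

Since 41 is prime, the nonzero elements of ℤ/41ℤ form a cyclic group of order 40.
As gcd(11, 40) = 1, raising to the 11th power is a bijection on this group: if x_1^11 ≡ x_2^11 then (x_1x_2^{−1})^11 = 1, and the only element of order dividing gcd(11, 40) = 1 is 1, so x_1 = x_2.
With ψ(0) = 0 this makes ψ injective on all of ℤ/41ℤ, hence bijective (finite equal-size domain and codomain). In particular ψ is bijective.
Since ψ is bijective, we find the preimage of 32. The inverse of x ↦ x^11 on (ℤ/41ℤ)^× is x ↦ x^11, because 11·11 = 121 = 3·40 + 1 ≡ 1 (mod 40) and x^{40} = 1 for x ≠ 0 (Fermat). So ψ⁻¹(32) = 32^11 mod 41.
Repeated squaring mod 41: 32^1 ≡ 32, 32^2 ≡ 32² = 1024 ≡ 40, 32^4 ≡ 40² = 1600 ≡ 1, 32^8 ≡ 1² = 1. Since 11 = 8 + 2 + 1, 32^11 ≡ 1·40·32: 1·40 = 40, then 40·32 = 1280 ≡ 9. So 32^11 ≡ 9 (mod 41).
Hence ψ⁻¹(32) = 9.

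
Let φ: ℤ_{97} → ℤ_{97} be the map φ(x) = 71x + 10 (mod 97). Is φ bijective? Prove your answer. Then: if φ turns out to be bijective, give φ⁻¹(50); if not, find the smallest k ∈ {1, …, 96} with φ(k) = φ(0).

88

If φ(a) = φ(b), then 71a ≡ 71b (mod 97). Because gcd(71, 97) = 1, we may cancel 71 to get a ≡ b (mod 97).
We now compute 71⁻¹ mod 97 explicitly. Euclid's algorithm: 97 = 1·71 + 26, 71 = 2·26 + 19, 26 = 1·19 + 7, 19 = 2·7 + 5, 7 = 1·5 + 2, 5 = 2·2 + 1; back-substituting gives 1 = 41·71 − 30·97, so 71⁻¹ ≡ 41 (mod 97).
For any y ∈ ℤ_{97}, x = 41(y − 10) mod 97 satisfies φ(x) = 71·41(y − 10) + 10 ≡ y (since 71·41 ≡ 1 mod 97). So every y has a preimage.
Hence φ is bijective.
Since φ is bijective, we compute φ⁻¹(50): solve 71x + 10 ≡ 50 (mod 97), i.e. 71x ≡ 40 (mod 97).
Multiplying by 71⁻¹ = 41 gives x ≡ 41·40 = 1640 = 16·97 + 88 ≡ 88 (mod 97).
Check: φ(88) = 71·88 + 10 = 6258 = 64·97 + 50 ≡ 50 (mod 97).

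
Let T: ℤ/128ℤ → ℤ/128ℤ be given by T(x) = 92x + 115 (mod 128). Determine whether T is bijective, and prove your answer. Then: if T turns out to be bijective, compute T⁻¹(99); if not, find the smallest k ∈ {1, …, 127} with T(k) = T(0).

32

We have gcd(92, 128) = 4 > 1. Taking a = 0 and b = 32: T(0) = 115 and T(32) = 92·32 + 115 = 3059 ≡ 115 (mod 128).
So T(0) = T(32) while 0 ≠ 32, thus T is not injective, hence not bijective.
Since T is not bijective, we find the least positive k with T(k) = T(0): this means 92k ≡ 0 (mod 128), i.e. 128 ∣ 92k. Since gcd(92, 128) = 4, dividing through by 4 this holds exactly when 32 ∣ 23k, and as gcd(23, 32) = 1, exactly when 32 ∣ k.
The smallest positive such k is 32.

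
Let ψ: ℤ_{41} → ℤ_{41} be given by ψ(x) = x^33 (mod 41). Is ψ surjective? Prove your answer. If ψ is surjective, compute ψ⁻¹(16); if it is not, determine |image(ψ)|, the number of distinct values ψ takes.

10

Since 41 is prime, the nonzero elements of ℤ_{41} form a cyclic group of order 40.
As gcd(33, 40) = 1, raising to the 33rd power is a bijection on this group: if a^33 ≡ b^33 then (ab^{−1})^33 = 1, and the only element of order dividing gcd(33, 40) = 1 is 1, so a = b.
With ψ(0) = 0 this makes ψ injective on all of ℤ_{41}, hence bijective (finite equal-size domain and codomain). In particular ψ is surjective.
Since ψ is surjective, we find the preimage of 16. The inverse of x ↦ x^33 on (ℤ_{41})^× is x ↦ x^17, because 33·17 = 561 = 14·40 + 1 ≡ 1 (mod 40) and x^{40} = 1 for x ≠ 0 (Fermat). So ψ⁻¹(16) = 16^17 mod 41.
Repeated squaring mod 41: 16^1 ≡ 16, 16^2 ≡ 16² = 256 ≡ 10, 16^4 ≡ 10² = 100 ≡ 18, 16^8 ≡ 18² = 324 ≡ 37, 16^16 ≡ 37² = 1369 ≡ 16. Since 17 = 16 + 1, 16^17 ≡ 16·16: 16·16 = 256 ≡ 10. So 16^17 ≡ 10 (mod 41).
Hence ψ⁻¹(16) = 10.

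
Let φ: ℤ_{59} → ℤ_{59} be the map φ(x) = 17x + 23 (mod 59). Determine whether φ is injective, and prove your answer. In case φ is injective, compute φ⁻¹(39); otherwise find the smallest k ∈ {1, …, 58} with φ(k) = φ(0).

If φ(a) = φ(b), then 17a ≡ 17b (mod 59). Because gcd(17, 59) = 1, we may cancel 17 to get a ≡ b (mod 59).
Thus φ is injective.
We now compute 17⁻¹ mod 59 explicitly. Euclid's algorithm: 59 = 3·17 + 8, 17 = 2·8 + 1; back-substituting gives 1 = 7·17 − 2·59, so 17⁻¹ ≡ 7 (mod 59).
Since φ is injective, we compute φ⁻¹(39): solve 17x + 23 ≡ 39 (mod 59), i.e. 17x ≡ 16 (mod 59).
Multiplying by 17⁻¹ = 7 gives x ≡ 7·16 = 112 = 1·59 + 53 ≡ 53 (mod 59).
Check: φ(53) = 17·53 + 23 = 924 = 15·59 + 39 ≡ 39 (mod 59).

53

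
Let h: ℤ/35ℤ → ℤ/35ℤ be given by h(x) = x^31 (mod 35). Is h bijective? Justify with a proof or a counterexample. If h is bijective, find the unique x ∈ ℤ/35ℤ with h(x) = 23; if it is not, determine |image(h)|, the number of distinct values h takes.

Computing x^31 mod 35 for each x (by repeated squaring, reducing mod 35 at every step), the values h(0), h(1), …, h(34) are: 0, 1, 23, 17, 4, 5, 6, 28, 22, 9, 10, 11, 33, 27, 14, 15, 16, 3, 32, 19, 20, 21, 8, 2, 24, 25, 26, 13, 7, 29, 30, 31, 18, 12, 34.
Every element of ℤ/35ℤ appears exactly once in this list, so h is a bijection, and in particular bijective.
Since h is bijective, we read off the preimage of 23 from the same table: h(2) = 23, so h⁻¹(23) = 2.

2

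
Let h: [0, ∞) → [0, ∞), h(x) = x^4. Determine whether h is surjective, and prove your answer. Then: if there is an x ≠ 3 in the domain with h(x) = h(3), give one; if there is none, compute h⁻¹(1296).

For any y ∈ [0, ∞), x = y^{1/4} ∈ [0, ∞) gives h(x) = y, so h is surjective.
Since x ↦ x^4 is strictly increasing on [0, ∞), it is injective there, so no x ≠ 3 in the domain has h(x) = h(3). We therefore compute h⁻¹(1296) = 1296^{1/4} = 6 (indeed 6^4 = 1296).

6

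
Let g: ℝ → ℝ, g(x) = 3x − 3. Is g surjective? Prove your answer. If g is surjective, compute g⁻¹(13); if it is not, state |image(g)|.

16/3

Recall that surjectivity means every element of the codomain has a preimage under g.
For any y ∈ ℝ, x = (y + 3)/3 satisfies g(x) = y.
Hence g is surjective.
Since g is surjective, we compute g⁻¹(13) = (13 + 3)/3 = 16/3.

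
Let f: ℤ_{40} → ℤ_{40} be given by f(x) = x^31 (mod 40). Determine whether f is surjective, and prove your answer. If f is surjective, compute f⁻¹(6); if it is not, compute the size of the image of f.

25

f(0) = 0^31 = 0.
f(10): Repeated squaring mod 40: 10^1 ≡ 10, 10^2 ≡ 10² = 100 ≡ 20, 10^4 ≡ 20² = 400 ≡ 0, 10^8 ≡ 0² = 0, 10^16 ≡ 0² = 0. Since 31 = 16 + 8 + 4 + 2 + 1, 10^31 ≡ 0·0·0·20·10: 0·0 = 0, then 0·0 = 0, then 0·20 = 0, then 0·10 = 0. So 10^31 ≡ 0 (mod 40).
So f(0) = f(10) = 0 while 0 ≠ 10, hence f is not injective.
A non-injective map from the 40-element set ℤ_{40} to itself takes at most 39 distinct values, so it cannot be surjective. Thus f is not surjective.
Since f is not surjective, we determine |image(f)|. Computing x^31 mod 40 for each x (by repeated squaring, reducing mod 40 at every step), the values f(0), f(1), …, f(39) are: 0, 1, 8, 27, 24, 5, 16, 23, 32, 9, 0, 11, 8, 37, 24, 15, 16, 33, 32, 19, 0, 21, 8, 7, 24, 25, 16, 3, 32, 29, 0, 31, 8, 17, 24, 35, 16, 13, 32, 39.
The distinct values are {0, 1, 3, 5, 7, 8, 9, 11, 13, 15, 16, 17, 19, 21, 23, 24, 25, 27, 29, 31, 32, 33, 35, 37, 39}; there are 25 of them.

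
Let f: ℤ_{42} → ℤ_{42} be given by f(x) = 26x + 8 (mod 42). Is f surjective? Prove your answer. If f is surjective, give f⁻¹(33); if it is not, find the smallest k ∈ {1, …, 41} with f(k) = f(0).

Since gcd(26, 42) = 2, we have 26x ≡ 0 (mod 2) for all x, so f(x) ≡ 0 (mod 2).
But 1 ≢ 0 (mod 2), so 1 ∈ ℤ_{42} has no preimage. Hence f is not surjective.
Since f is not surjective, we find the least positive k with f(k) = f(0): this means 26k ≡ 0 (mod 42), i.e. 42 ∣ 26k. Since gcd(26, 42) = 2, dividing through by 2 this holds exactly when 21 ∣ 13k, and as gcd(13, 21) = 1, exactly when 21 ∣ k.
The smallest positive such k is 21.

21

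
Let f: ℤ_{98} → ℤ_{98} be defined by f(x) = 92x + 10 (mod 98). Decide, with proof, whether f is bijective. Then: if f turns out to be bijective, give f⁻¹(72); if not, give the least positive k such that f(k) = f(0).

We have gcd(92, 98) = 2 > 1. Taking u = 0 and v = 49: f(0) = 10 and f(49) = 92·49 + 10 = 4518 ≡ 10 (mod 98).
So f(0) = f(49) while 0 ≠ 49, therefore f is not injective, hence not bijective.
Since f is not bijective, we find the least positive k with f(k) = f(0): this means 92k ≡ 0 (mod 98), i.e. 98 ∣ 92k. Since gcd(92, 98) = 2, dividing through by 2 this holds exactly when 49 ∣ 46k, and as gcd(46, 49) = 1, exactly when 49 ∣ k.
The smallest positive such k is 49.

49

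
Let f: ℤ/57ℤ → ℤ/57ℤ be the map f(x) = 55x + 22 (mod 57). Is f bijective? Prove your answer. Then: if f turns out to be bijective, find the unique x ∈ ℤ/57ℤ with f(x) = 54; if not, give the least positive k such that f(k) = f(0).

If f(s) = f(t), then 55s ≡ 55t (mod 57). Because gcd(55, 57) = 1, we may cancel 55 to get s ≡ t (mod 57).
We now compute 55⁻¹ mod 57 explicitly. Euclid's algorithm: 57 = 1·55 + 2, 55 = 27·2 + 1; back-substituting gives 1 = 28·55 − 27·57, so 55⁻¹ ≡ 28 (mod 57).
Then y ↦ 28(y − 22) is a two-sided inverse to f, so every y ∈ ℤ/57ℤ has a preimage.
Thus f is bijective.
Since f is bijective, we compute f⁻¹(54): solve 55x + 22 ≡ 54 (mod 57), i.e. 55x ≡ 32 (mod 57).
Multiplying by 55⁻¹ = 28 gives x ≡ 28·32 = 896 = 15·57 + 41 ≡ 41 (mod 57).
Check: f(41) = 55·41 + 22 = 2277 = 39·57 + 54 ≡ 54 (mod 57).

41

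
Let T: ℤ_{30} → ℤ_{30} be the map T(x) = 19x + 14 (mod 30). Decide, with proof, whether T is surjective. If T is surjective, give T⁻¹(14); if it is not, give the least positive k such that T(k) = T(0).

Since gcd(19, 30) = 1, 19 is invertible modulo 30. Euclid's algorithm: 30 = 1·19 + 11, 19 = 1·11 + 8, 11 = 1·8 + 3, 8 = 2·3 + 2, 3 = 1·2 + 1; back-substituting gives 1 = 19·19 − 12·30, so 19⁻¹ ≡ 19 (mod 30).
For any y ∈ ℤ_{30}, x = 19(y − 14) mod 30 satisfies T(x) = 19·19(y − 14) + 14 ≡ y (since 19·19 ≡ 1 mod 30). So every y has a preimage.
Therefore T is surjective.
Since T is surjective, we find T⁻¹(14): we need 19x ≡ 14 − 14 ≡ 0 (mod 30). Using 19⁻¹ = 19: x ≡ 19·0 = 0, so x = 0.
Check: T(0) = 19·0 + 14 = 14 ≡ 14 (mod 30).

0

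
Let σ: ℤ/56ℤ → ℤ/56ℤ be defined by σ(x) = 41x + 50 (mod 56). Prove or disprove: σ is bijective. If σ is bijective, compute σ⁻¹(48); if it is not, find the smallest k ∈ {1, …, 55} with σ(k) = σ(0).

Suppose σ(x_1) = σ(x_2) in ℤ/56ℤ. Then 41x_1 + 50 ≡ 41x_2 + 50 (mod 56), therefore 41(x_1 − x_2) ≡ 0 (mod 56).
Since gcd(41, 56) = 1, 41 is invertible modulo 56, hence x_1 − x_2 ≡ 0 (mod 56), i.e. x_1 = x_2.
We now compute 41⁻¹ mod 56 explicitly. Euclid's algorithm: 56 = 1·41 + 15, 41 = 2·15 + 11, 15 = 1·11 + 4, 11 = 2·4 + 3, 4 = 1·3 + 1; back-substituting gives 1 = 41·41 − 30·56, so 41⁻¹ ≡ 41 (mod 56).
Then y ↦ 41(y − 50) is a two-sided inverse to σ, so every y ∈ ℤ/56ℤ has a preimage.
Therefore σ is bijective.
Since σ is bijective, we compute σ⁻¹(48): solve 41x + 50 ≡ 48 (mod 56), i.e. 41x ≡ 54 (mod 56).
Multiplying by 41⁻¹ = 41 gives x ≡ 41·54 = 2214 = 39·56 + 30 ≡ 30 (mod 56).
Check: σ(30) = 41·30 + 50 = 1280 = 22·56 + 48 ≡ 48 (mod 56).

30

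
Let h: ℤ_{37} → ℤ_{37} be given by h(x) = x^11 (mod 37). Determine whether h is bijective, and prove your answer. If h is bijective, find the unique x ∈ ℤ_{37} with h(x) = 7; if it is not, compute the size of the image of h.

Since 37 is prime, the nonzero elements of ℤ_{37} form a cyclic group of order 36.
As gcd(11, 36) = 1, raising to the 11th power is a bijection on this group: if a^11 ≡ b^11 then (ab^{−1})^11 = 1, and the only element of order dividing gcd(11, 36) = 1 is 1, so a = b.
With h(0) = 0 this makes h injective on all of ℤ_{37}, hence bijective (finite equal-size domain and codomain). In particular h is bijective.
Since h is bijective, we find the preimage of 7. The inverse of x ↦ x^11 on (ℤ_{37})^× is x ↦ x^23, because 11·23 = 253 = 7·36 + 1 ≡ 1 (mod 36) and x^{36} = 1 for x ≠ 0 (Fermat). So h⁻¹(7) = 7^23 mod 37.
Repeated squaring mod 37: 7^1 ≡ 7, 7^2 ≡ 7² = 49 ≡ 12, 7^4 ≡ 12² = 144 ≡ 33, 7^8 ≡ 33² = 1089 ≡ 16, 7^16 ≡ 16² = 256 ≡ 34. Since 23 = 16 + 4 + 2 + 1, 7^23 ≡ 34·33·12·7: 34·33 = 1122 ≡ 12, then 12·12 = 144 ≡ 33, then 33·7 = 231 ≡ 9. So 7^23 ≡ 9 (mod 37).
Hence h⁻¹(7) = 9.

9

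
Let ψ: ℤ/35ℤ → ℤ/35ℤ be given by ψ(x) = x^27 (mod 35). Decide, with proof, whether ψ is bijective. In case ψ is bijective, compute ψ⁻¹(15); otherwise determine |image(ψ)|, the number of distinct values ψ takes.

ψ(4): Repeated squaring mod 35: 4^1 ≡ 4, 4^2 ≡ 4² = 16, 4^4 ≡ 16² = 256 ≡ 11, 4^8 ≡ 11² = 121 ≡ 16, 4^16 ≡ 16² = 256 ≡ 11. Since 27 = 16 + 8 + 2 + 1, 4^27 ≡ 11·16·16·4: 11·16 = 176 ≡ 1, then 1·16 = 16, then 16·4 = 64 ≡ 29. So 4^27 ≡ 29 (mod 35).
ψ(9): Repeated squaring mod 35: 9^1 ≡ 9, 9^2 ≡ 9² = 81 ≡ 11, 9^4 ≡ 11² = 121 ≡ 16, 9^8 ≡ 16² = 256 ≡ 11, 9^16 ≡ 11² = 121 ≡ 16. Since 27 = 16 + 8 + 2 + 1, 9^27 ≡ 16·11·11·9: 16·11 = 176 ≡ 1, then 1·11 = 11, then 11·9 = 99 ≡ 29. So 9^27 ≡ 29 (mod 35).
So ψ(4) = ψ(9) = 29 while 4 ≠ 9, hence ψ is not injective, hence not bijective.
Since ψ is not bijective, we determine |image(ψ)|. Computing x^27 mod 35 for each x (by repeated squaring, reducing mod 35 at every step), the values ψ(0), ψ(1), …, ψ(34) are: 0, 1, 8, 27, 29, 20, 6, 28, 22, 29, 20, 1, 13, 27, 14, 15, 1, 13, 22, 34, 20, 21, 8, 22, 34, 15, 6, 13, 7, 29, 15, 6, 8, 27, 34.
The distinct values are {0, 1, 6, 7, 8, 13, 14, 15, 20, 21, 22, 27, 28, 29, 34}; there are 15 of them.

15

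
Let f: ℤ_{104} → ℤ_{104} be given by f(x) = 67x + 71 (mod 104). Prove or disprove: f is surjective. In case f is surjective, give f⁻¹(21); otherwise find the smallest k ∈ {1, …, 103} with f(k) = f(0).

Since gcd(67, 104) = 1, 67 is invertible modulo 104. Euclid's algorithm: 104 = 1·67 + 37, 67 = 1·37 + 30, 37 = 1·30 + 7, 30 = 4·7 + 2, 7 = 3·2 + 1; back-substituting gives 1 = 59·67 − 38·104, so 67⁻¹ ≡ 59 (mod 104).
Then y ↦ 59(y − 71) is a two-sided inverse to f, so every y ∈ ℤ_{104} has a preimage.
Hence f is surjective.
Since f is surjective, we find f⁻¹(21): we need 67x ≡ 21 − 71 ≡ 54 (mod 104). Using 67⁻¹ = 59: x ≡ 59·54 = 3186 = 30·104 + 66, so x = 66.
Check: f(66) = 67·66 + 71 = 4493 = 43·104 + 21 ≡ 21 (mod 104).

66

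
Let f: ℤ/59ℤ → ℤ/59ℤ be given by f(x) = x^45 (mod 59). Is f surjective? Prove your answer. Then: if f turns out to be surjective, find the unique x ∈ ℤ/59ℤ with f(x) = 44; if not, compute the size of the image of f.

Since 59 is prime, the nonzero elements of ℤ/59ℤ form a cyclic group of order 58.
As gcd(45, 58) = 1, raising to the 45th power is a bijection on this group: if a^45 ≡ b^45 then (ab^{−1})^45 = 1, and the only element of order dividing gcd(45, 58) = 1 is 1, so a = b.
With f(0) = 0 this makes f injective on all of ℤ/59ℤ, hence bijective (finite equal-size domain and codomain). In particular f is surjective.
Since f is surjective, we find the preimage of 44. The inverse of x ↦ x^45 on (ℤ/59ℤ)^× is x ↦ x^49, because 45·49 = 2205 = 38·58 + 1 ≡ 1 (mod 58) and x^{58} = 1 for x ≠ 0 (Fermat). So f⁻¹(44) = 44^49 mod 59.
Repeated squaring mod 59: 44^1 ≡ 44, 44^2 ≡ 44² = 1936 ≡ 48, 44^4 ≡ 48² = 2304 ≡ 3, 44^8 ≡ 3² = 9, 44^16 ≡ 9² = 81 ≡ 22, 44^32 ≡ 22² = 484 ≡ 12. Since 49 = 32 + 16 + 1, 44^49 ≡ 12·22·44: 12·22 = 264 ≡ 28, then 28·44 = 1232 ≡ 52. So 44^49 ≡ 52 (mod 59).
Hence f⁻¹(44) = 52.

52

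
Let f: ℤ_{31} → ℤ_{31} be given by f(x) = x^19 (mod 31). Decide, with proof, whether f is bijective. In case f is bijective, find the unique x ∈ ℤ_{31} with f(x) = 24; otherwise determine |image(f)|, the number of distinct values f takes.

Since 31 is prime, the nonzero elements of ℤ_{31} form a cyclic group of order 30.
As gcd(19, 30) = 1, raising to the 19th power is a bijection on this group: if s^19 ≡ t^19 then (st^{−1})^19 = 1, and the only element of order dividing gcd(19, 30) = 1 is 1, so s = t.
With f(0) = 0 this makes f injective on all of ℤ_{31}, hence bijective (finite equal-size domain and codomain). In particular f is bijective.
Since f is bijective, we find the preimage of 24. The inverse of x ↦ x^19 on (ℤ_{31})^× is x ↦ x^19, because 19·19 = 361 = 12·30 + 1 ≡ 1 (mod 30) and x^{30} = 1 for x ≠ 0 (Fermat). So f⁻¹(24) = 24^19 mod 31.
Repeated squaring mod 31: 24^1 ≡ 24, 24^2 ≡ 24² = 576 ≡ 18, 24^4 ≡ 18² = 324 ≡ 14, 24^8 ≡ 14² = 196 ≡ 10, 24^16 ≡ 10² = 100 ≡ 7. Since 19 = 16 + 2 + 1, 24^19 ≡ 7·18·24: 7·18 = 126 ≡ 2, then 2·24 = 48 ≡ 17. So 24^19 ≡ 17 (mod 31).
Hence f⁻¹(24) = 17.

17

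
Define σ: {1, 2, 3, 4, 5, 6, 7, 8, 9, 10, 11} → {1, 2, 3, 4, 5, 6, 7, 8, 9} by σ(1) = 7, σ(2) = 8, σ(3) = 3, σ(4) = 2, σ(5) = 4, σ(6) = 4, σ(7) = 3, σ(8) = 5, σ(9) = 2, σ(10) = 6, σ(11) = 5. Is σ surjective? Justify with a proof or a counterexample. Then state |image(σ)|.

No element maps to 1, so σ is not surjective.
The image of σ is {2, 3, 4, 5, 6, 7, 8}, which has 7 elements.

7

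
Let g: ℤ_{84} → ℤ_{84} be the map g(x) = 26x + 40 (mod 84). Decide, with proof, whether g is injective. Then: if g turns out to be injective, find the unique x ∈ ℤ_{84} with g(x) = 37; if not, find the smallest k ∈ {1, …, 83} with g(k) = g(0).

42

We have gcd(26, 84) = 2 > 1. Taking a = 0 and b = 42: g(0) = 40 and g(42) = 26·42 + 40 = 1132 ≡ 40 (mod 84).
So g(0) = g(42) while 0 ≠ 42, hence g is not injective.
Since g is not injective, we find the least positive k with g(k) = g(0): this means 26k ≡ 0 (mod 84), i.e. 84 ∣ 26k. Since gcd(26, 84) = 2, dividing through by 2 this holds exactly when 42 ∣ 13k, and as gcd(13, 42) = 1, exactly when 42 ∣ k.
The smallest positive such k is 42.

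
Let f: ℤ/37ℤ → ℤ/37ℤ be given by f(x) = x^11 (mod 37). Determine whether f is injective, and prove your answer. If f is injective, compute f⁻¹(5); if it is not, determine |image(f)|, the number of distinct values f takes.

20

Since 37 is prime, the nonzero elements of ℤ/37ℤ form a cyclic group of order 36.
As gcd(11, 36) = 1, raising to the 11th power is a bijection on this group: if a^11 ≡ b^11 then (ab^{−1})^11 = 1, and the only element of order dividing gcd(11, 36) = 1 is 1, so a = b.
With f(0) = 0 this makes f injective on all of ℤ/37ℤ, hence bijective (finite equal-size domain and codomain). In particular f is injective.
Since f is injective, we find the preimage of 5. The inverse of x ↦ x^11 on (ℤ/37ℤ)^× is x ↦ x^23, because 11·23 = 253 = 7·36 + 1 ≡ 1 (mod 36) and x^{36} = 1 for x ≠ 0 (Fermat). So f⁻¹(5) = 5^23 mod 37.
Repeated squaring mod 37: 5^1 ≡ 5, 5^2 ≡ 5² = 25, 5^4 ≡ 25² = 625 ≡ 33, 5^8 ≡ 33² = 1089 ≡ 16, 5^16 ≡ 16² = 256 ≡ 34. Since 23 = 16 + 4 + 2 + 1, 5^23 ≡ 34·33·25·5: 34·33 = 1122 ≡ 12, then 12·25 = 300 ≡ 4, then 4·5 = 20. So 5^23 ≡ 20 (mod 37).
Hence f⁻¹(5) = 20.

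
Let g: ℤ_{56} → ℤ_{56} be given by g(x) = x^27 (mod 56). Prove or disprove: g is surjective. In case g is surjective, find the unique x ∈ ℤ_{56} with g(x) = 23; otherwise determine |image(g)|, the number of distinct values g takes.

15

g(2): Repeated squaring mod 56: 2^1 ≡ 2, 2^2 ≡ 2² = 4, 2^4 ≡ 4² = 16, 2^8 ≡ 16² = 256 ≡ 32, 2^16 ≡ 32² = 1024 ≡ 16. Since 27 = 16 + 8 + 2 + 1, 2^27 ≡ 16·32·4·2: 16·32 = 512 ≡ 8, then 8·4 = 32, then 32·2 = 64 ≡ 8. So 2^27 ≡ 8 (mod 56).
g(4): Repeated squaring mod 56: 4^1 ≡ 4, 4^2 ≡ 4² = 16, 4^4 ≡ 16² = 256 ≡ 32, 4^8 ≡ 32² = 1024 ≡ 16, 4^16 ≡ 16² = 256 ≡ 32. Since 27 = 16 + 8 + 2 + 1, 4^27 ≡ 32·16·16·4: 32·16 = 512 ≡ 8, then 8·16 = 128 ≡ 16, then 16·4 = 64 ≡ 8. So 4^27 ≡ 8 (mod 56).
So g(2) = g(4) = 8 while 2 ≠ 4, thus g is not injective.
A non-injective map from the 56-element set ℤ_{56} to itself takes at most 55 distinct values, so it cannot be surjective. So g is not surjective.
Since g is not surjective, we determine |image(g)|. Computing x^27 mod 56 for each x (by repeated squaring, reducing mod 56 at every step), the values g(0), g(1), …, g(55) are: 0, 1, 8, 27, 8, 13, 48, 7, 8, 1, 48, 43, 48, 13, 0, 15, 8, 41, 8, 27, 48, 21, 8, 15, 48, 1, 48, 27, 0, 29, 8, 55, 8, 41, 48, 35, 8, 29, 48, 15, 48, 41, 0, 43, 8, 13, 8, 55, 48, 49, 8, 43, 48, 29, 48, 55.
The distinct values are {0, 1, 7, 8, 13, 15, 21, 27, 29, 35, 41, 43, 48, 49, 55}; there are 15 of them.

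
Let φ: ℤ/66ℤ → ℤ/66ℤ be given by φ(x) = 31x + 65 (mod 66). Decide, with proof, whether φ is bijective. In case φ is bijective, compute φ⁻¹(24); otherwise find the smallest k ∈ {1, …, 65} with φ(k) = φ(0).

37

Suppose φ(a) = φ(b) in ℤ/66ℤ. Then 31a + 65 ≡ 31b + 65 (mod 66), thus 31(a − b) ≡ 0 (mod 66).
Since gcd(31, 66) = 1, 31 is invertible modulo 66, thus a − b ≡ 0 (mod 66), i.e. a = b.
We now compute 31⁻¹ mod 66 explicitly. Euclid's algorithm: 66 = 2·31 + 4, 31 = 7·4 + 3, 4 = 1·3 + 1; back-substituting gives 1 = 49·31 − 23·66, so 31⁻¹ ≡ 49 (mod 66).
For any y ∈ ℤ/66ℤ, x = 49(y − 65) mod 66 satisfies φ(x) = 31·49(y − 65) + 65 ≡ y (since 31·49 ≡ 1 mod 66). So every y has a preimage.
Hence φ is bijective.
Since φ is bijective, we compute φ⁻¹(24): solve 31x + 65 ≡ 24 (mod 66), i.e. 31x ≡ 25 (mod 66).
Multiplying by 31⁻¹ = 49 gives x ≡ 49·25 = 1225 = 18·66 + 37 ≡ 37 (mod 66).
Check: φ(37) = 31·37 + 65 = 1212 = 18·66 + 24 ≡ 24 (mod 66).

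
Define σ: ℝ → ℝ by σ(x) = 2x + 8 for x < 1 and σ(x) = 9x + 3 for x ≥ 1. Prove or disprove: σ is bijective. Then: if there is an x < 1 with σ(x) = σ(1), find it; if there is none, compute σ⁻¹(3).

Both pieces are strictly increasing (slopes 2 and 9), so each is injective on its own interval.
The left piece maps (−∞, 1) onto (−∞, 10); the right piece maps [1, ∞) onto [12, ∞).
The images leave a gap (10 has no preimage), so σ is not surjective, hence not bijective.
Because the two images are disjoint, no x < 1 has σ(x) = σ(1), so we compute σ⁻¹(3): 3 lies in (−∞, 10), so solve 2x + 8 = 3: x = (3 − 8)/2 = −5/2.

-5/2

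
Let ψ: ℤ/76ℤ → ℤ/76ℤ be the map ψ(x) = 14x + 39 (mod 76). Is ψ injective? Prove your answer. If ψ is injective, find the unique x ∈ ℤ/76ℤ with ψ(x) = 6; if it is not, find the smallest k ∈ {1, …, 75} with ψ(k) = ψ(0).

We have gcd(14, 76) = 2 > 1. Taking a = 0 and b = 38: ψ(0) = 39 and ψ(38) = 14·38 + 39 = 571 ≡ 39 (mod 76).
So ψ(0) = ψ(38) while 0 ≠ 38, thus ψ is not injective.
Since ψ is not injective, we find the least positive k with ψ(k) = ψ(0): this means 14k ≡ 0 (mod 76), i.e. 76 ∣ 14k. Since gcd(14, 76) = 2, dividing through by 2 this holds exactly when 38 ∣ 7k, and as gcd(7, 38) = 1, exactly when 38 ∣ k.
The smallest positive such k is 38.

38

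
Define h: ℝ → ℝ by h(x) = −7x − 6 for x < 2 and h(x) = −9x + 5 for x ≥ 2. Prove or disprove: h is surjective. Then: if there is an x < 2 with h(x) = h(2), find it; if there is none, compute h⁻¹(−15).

Both pieces are strictly decreasing (slopes −7 and −9), so each is injective on its own interval.
The left piece maps (−∞, 2) onto (−20, ∞); the right piece maps [2, ∞) onto (−∞, −13].
The union (−20, ∞) ∪ (−∞, −13] covers ℝ, so h is surjective.
For the follow-up: the images overlap, so an x < 2 with h(x) = h(2) exists. h(2) = −13; solving −7x − 6 = −13 for x < 2 gives x = (−13 + 6)/(−7) = 1.

1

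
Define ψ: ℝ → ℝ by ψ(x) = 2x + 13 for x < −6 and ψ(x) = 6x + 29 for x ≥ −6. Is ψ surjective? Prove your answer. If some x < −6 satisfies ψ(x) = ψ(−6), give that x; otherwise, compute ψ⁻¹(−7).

-10

Both pieces are strictly increasing (slopes 2 and 6), so each is injective on its own interval.
The left piece maps (−∞, −6) onto (−∞, 1); the right piece maps [−6, ∞) onto [−7, ∞).
The union (−∞, 1) ∪ [−7, ∞) covers ℝ, so ψ is surjective.
For the follow-up: the images overlap, so an x < −6 with ψ(x) = ψ(−6) exists. ψ(−6) = −7; solving 2x + 13 = −7 for x < −6 gives x = (−7 − 13)/2 = −10.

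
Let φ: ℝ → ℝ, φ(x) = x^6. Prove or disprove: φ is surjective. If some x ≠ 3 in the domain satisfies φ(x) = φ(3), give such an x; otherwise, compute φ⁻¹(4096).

Since 6 is even, x^6 ≥ 0 for all x ∈ ℝ, so −1 ∈ ℝ has no preimage. Thus φ is not surjective.
For the follow-up, such an x exists: taking x = −3 ∈ ℝ gives φ(−3) = 729 = φ(3) with −3 ≠ 3.

-3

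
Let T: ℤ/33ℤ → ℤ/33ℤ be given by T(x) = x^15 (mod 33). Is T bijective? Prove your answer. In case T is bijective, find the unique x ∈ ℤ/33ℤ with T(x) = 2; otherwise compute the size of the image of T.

9

T(1) = 1^15 = 1.
T(4): Repeated squaring mod 33: 4^1 ≡ 4, 4^2 ≡ 4² = 16, 4^4 ≡ 16² = 256 ≡ 25, 4^8 ≡ 25² = 625 ≡ 31. Since 15 = 8 + 4 + 2 + 1, 4^15 ≡ 31·25·16·4: 31·25 = 775 ≡ 16, then 16·16 = 256 ≡ 25, then 25·4 = 100 ≡ 1. So 4^15 ≡ 1 (mod 33).
So T(1) = T(4) = 1 while 1 ≠ 4, hence T is not injective, hence not bijective.
Since T is not bijective, we determine |image(T)|. Computing x^15 mod 33 for each x (by repeated squaring, reducing mod 33 at every step), the values T(0), T(1), …, T(32) are: 0, 1, 32, 12, 1, 23, 21, 10, 32, 12, 10, 11, 12, 10, 23, 12, 1, 32, 21, 10, 23, 21, 22, 23, 21, 1, 23, 12, 10, 32, 21, 1, 32.
The distinct values are {0, 1, 10, 11, 12, 21, 22, 23, 32}; there are 9 of them.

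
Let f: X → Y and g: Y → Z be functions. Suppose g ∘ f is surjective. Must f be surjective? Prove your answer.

not surjective

No. Take X = {1}, Y = {1, 2}, Z = {1}, f(a) = 1 for every a ∈ X, and g(b) = 1 for every b ∈ Y.
Then g ∘ f is surjective onto {1}, but 2 ∈ Y has no preimage under f, so f is not surjective.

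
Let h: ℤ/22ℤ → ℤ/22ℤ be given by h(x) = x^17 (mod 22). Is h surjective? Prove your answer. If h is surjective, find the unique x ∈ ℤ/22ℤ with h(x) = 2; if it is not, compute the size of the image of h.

8

Computing x^17 mod 22 for each x (by repeated squaring, reducing mod 22 at every step), the values h(0), h(1), …, h(21) are: 0, 1, 18, 9, 16, 3, 8, 17, 2, 15, 10, 11, 12, 7, 20, 5, 14, 19, 6, 13, 4, 21.
Every element of ℤ/22ℤ appears exactly once in this list, so h is a bijection, and in particular surjective.
Since h is surjective, we read off the preimage of 2 from the same table: h(8) = 2, so h⁻¹(2) = 8.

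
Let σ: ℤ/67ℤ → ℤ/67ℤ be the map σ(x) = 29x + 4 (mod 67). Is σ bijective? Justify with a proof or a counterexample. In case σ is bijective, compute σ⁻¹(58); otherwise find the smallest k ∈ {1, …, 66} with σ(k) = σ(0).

55

If σ(a) = σ(b), then 29a ≡ 29b (mod 67). Because gcd(29, 67) = 1, we may cancel 29 to get a ≡ b (mod 67).
We now compute 29⁻¹ mod 67 explicitly. Euclid's algorithm: 67 = 2·29 + 9, 29 = 3·9 + 2, 9 = 4·2 + 1; back-substituting gives 1 = 37·29 − 16·67, so 29⁻¹ ≡ 37 (mod 67).
Then y ↦ 37(y − 4) is a two-sided inverse to σ, so every y ∈ ℤ/67ℤ has a preimage.
Therefore σ is bijective.
Since σ is bijective, we find σ⁻¹(58): we need 29x ≡ 58 − 4 ≡ 54 (mod 67). Using 29⁻¹ = 37: x ≡ 37·54 = 1998 = 29·67 + 55, so x = 55.
Check: σ(55) = 29·55 + 4 = 1599 = 23·67 + 58 ≡ 58 (mod 67).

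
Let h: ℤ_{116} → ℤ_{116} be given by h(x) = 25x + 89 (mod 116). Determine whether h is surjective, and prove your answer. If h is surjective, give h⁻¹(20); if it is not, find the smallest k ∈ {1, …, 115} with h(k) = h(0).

Since gcd(25, 116) = 1, 25 is invertible modulo 116. Euclid's algorithm: 116 = 4·25 + 16, 25 = 1·16 + 9, 16 = 1·9 + 7, 9 = 1·7 + 2, 7 = 3·2 + 1; back-substituting gives 1 = 65·25 − 14·116, so 25⁻¹ ≡ 65 (mod 116).
Then y ↦ 65(y − 89) is a two-sided inverse to h, so every y ∈ ℤ_{116} has a preimage.
Therefore h is surjective.
Since h is surjective, we find h⁻¹(20): we need 25x ≡ 20 − 89 ≡ 47 (mod 116). Using 25⁻¹ = 65: x ≡ 65·47 = 3055 = 26·116 + 39, so x = 39.
Check: h(39) = 25·39 + 89 = 1064 = 9·116 + 20 ≡ 20 (mod 116).

39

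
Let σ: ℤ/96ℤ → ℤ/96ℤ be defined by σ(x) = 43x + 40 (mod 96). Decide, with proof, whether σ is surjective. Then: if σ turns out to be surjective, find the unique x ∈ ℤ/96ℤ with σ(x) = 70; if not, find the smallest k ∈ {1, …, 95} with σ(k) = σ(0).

Since gcd(43, 96) = 1, 43 is invertible modulo 96. Euclid's algorithm: 96 = 2·43 + 10, 43 = 4·10 + 3, 10 = 3·3 + 1; back-substituting gives 1 = 67·43 − 30·96, so 43⁻¹ ≡ 67 (mod 96).
For any y ∈ ℤ/96ℤ, x = 67(y − 40) mod 96 satisfies σ(x) = 43·67(y − 40) + 40 ≡ y (since 43·67 ≡ 1 mod 96). So every y has a preimage.
Hence σ is surjective.
Since σ is surjective, we find σ⁻¹(70): we need 43x ≡ 70 − 40 ≡ 30 (mod 96). Using 43⁻¹ = 67: x ≡ 67·30 = 2010 = 20·96 + 90, so x = 90.
Check: σ(90) = 43·90 + 40 = 3910 = 40·96 + 70 ≡ 70 (mod 96).

90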